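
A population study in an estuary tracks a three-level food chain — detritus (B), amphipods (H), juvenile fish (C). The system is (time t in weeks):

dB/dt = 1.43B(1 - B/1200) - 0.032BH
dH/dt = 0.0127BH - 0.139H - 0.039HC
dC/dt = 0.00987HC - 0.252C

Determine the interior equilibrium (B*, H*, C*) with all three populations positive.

B* ≈ 514, H* ≈ 25.5, C* ≈ 164

From dC/dt = 0: 0.00987H* = 0.252, so H* = 25.5.
From dB/dt = 0: 1.43(1 - B*/1200) = 0.032·25.5, giving B* = 1200·(1 - 0.571) = 514.
From dH/dt = 0: 0.0127·514 - 0.139 = 0.039C*, so C* = 6.39/0.039 = 164.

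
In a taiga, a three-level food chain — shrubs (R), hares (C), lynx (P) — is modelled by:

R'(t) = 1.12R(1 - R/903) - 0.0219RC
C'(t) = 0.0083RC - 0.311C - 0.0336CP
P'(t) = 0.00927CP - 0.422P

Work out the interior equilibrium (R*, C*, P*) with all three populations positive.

R* ≈ 99.2, C* ≈ 45.5, P* ≈ 15.2

From dP/dt = 0: 0.00927C* = 0.422, so C* = 45.5.
From dR/dt = 0: 1.12(1 - R*/903) = 0.0219·45.5, giving R* = 903·(1 - 0.89) = 99.2.
From dC/dt = 0: 0.0083·99.2 - 0.311 = 0.0336P*, so P* = 0.512/0.0336 = 15.2.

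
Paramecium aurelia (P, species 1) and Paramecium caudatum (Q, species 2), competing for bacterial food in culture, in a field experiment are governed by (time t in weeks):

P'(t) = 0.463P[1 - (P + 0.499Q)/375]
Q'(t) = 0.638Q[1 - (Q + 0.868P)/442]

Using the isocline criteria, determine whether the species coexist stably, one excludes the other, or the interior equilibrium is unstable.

Compare the nullcline intercepts: K1/α12 = 375/0.499 = 752 > K2 = 442; K2/α21 = 442/0.868 = 509 > K1 = 375.
Since both inequalities hold, each species can invade when rare, so the interior equilibrium is stable.

stable coexistence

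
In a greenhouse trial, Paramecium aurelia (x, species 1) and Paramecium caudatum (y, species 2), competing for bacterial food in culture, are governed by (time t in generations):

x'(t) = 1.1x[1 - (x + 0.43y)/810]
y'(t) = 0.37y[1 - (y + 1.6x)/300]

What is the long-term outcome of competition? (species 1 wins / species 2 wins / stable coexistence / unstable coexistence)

Compare the nullcline intercepts: K1/α12 = 810/0.43 = 1880 > K2 = 300; K2/α21 = 300/1.6 = 188 < K1 = 810.
Since the inequalities point opposite ways, species 1 can invade but species 2 cannot.

species 1 excludes species 2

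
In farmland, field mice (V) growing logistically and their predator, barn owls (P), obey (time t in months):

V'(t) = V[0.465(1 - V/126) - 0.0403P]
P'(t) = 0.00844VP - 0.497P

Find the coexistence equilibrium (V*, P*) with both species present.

From dP/dt = 0 with P > 0: 0.00844V* = 0.497, so V* = 58.9.
Substitute into dV/dt = 0: 0.465(1 - 58.9/126) = 0.0403P*.
The bracket is 0.533, giving P* = 0.248/0.0403 = 6.15.

V* ≈ 58.9, P* ≈ 6.15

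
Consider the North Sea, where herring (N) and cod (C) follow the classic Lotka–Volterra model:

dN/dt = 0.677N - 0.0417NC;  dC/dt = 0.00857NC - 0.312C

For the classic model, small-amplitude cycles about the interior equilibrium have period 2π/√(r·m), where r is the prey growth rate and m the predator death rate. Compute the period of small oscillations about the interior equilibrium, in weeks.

T ≈ 13.7 weeks

Here r = 0.677 and m = 0.312, so r·m = 0.211.
ω = √0.211 = 0.46 per week, hence T = 2π/ω ≈ 13.7 weeks.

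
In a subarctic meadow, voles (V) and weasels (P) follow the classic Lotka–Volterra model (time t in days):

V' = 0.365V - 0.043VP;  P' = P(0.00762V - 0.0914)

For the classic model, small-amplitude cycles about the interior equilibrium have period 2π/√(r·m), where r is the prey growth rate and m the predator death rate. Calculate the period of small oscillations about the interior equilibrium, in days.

T ≈ 34.4 days

Here r = 0.365 and m = 0.0914, so r·m = 0.0334.
ω = √0.0334 = 0.183 per day, hence T = 2π/ω ≈ 34.4 days.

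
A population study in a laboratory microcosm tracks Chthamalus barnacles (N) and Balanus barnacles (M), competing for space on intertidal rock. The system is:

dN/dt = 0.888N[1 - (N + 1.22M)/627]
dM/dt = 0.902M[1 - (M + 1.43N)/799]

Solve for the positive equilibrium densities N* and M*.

Setting both brackets to zero gives the nullclines N + 1.22M = 627 and 1.43N + M = 799.
Substituting M = 799 - 1.43N into the first: N(1 - 1.22·1.43) = 627 - 1.22·799.
So N* = -348/-0.745 = 467, and then M* = 799 - 1.43·467 = 131.

N* ≈ 467, M* ≈ 131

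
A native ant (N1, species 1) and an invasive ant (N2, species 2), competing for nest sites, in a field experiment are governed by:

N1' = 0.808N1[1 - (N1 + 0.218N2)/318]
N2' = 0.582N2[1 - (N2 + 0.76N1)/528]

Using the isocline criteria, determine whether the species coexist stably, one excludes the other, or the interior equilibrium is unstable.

stable coexistence

Compare the nullcline intercepts: K1/α12 = 318/0.218 = 1460 > K2 = 528; K2/α21 = 528/0.76 = 695 > K1 = 318.
Since both inequalities hold, each species can invade when rare, so the interior equilibrium is stable.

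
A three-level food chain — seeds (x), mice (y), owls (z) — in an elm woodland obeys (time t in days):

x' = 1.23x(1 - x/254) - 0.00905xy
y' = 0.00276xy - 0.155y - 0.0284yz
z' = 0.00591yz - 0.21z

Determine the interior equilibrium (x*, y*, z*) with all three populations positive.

x* ≈ 188, y* ≈ 35.5, z* ≈ 12.8

From dz/dt = 0: 0.00591y* = 0.21, so y* = 35.5.
From dx/dt = 0: 1.23(1 - x*/254) = 0.00905·35.5, giving x* = 254·(1 - 0.261) = 188.
From dy/dt = 0: 0.00276·188 - 0.155 = 0.0284z*, so z* = 0.363/0.0284 = 12.8.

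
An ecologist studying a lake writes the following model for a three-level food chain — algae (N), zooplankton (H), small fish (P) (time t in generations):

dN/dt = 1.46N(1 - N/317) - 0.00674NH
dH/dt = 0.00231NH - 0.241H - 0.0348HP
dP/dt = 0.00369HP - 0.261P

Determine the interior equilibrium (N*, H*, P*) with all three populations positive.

From dP/dt = 0: 0.00369H* = 0.261, so H* = 70.7.
From dN/dt = 0: 1.46(1 - N*/317) = 0.00674·70.7, giving N* = 317·(1 - 0.327) = 213.
From dH/dt = 0: 0.00231·213 - 0.241 = 0.0348P*, so P* = 0.252/0.0348 = 7.25.

N* ≈ 213, H* ≈ 70.7, P* ≈ 7.25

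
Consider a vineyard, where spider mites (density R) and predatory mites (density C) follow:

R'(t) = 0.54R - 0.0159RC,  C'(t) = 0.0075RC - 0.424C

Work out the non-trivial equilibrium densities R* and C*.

R* ≈ 56.5, C* ≈ 34

Set dC/dt = 0 with C > 0: 0.0075R - 0.424 = 0, so R* = 0.424/0.0075 = 56.5.
Set dR/dt = 0 with R > 0: 0.54 - 0.0159C = 0, so C* = 0.54/0.0159 = 34.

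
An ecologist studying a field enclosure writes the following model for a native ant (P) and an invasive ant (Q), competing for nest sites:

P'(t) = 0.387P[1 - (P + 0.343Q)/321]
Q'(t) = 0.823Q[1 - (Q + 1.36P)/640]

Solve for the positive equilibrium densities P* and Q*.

P* ≈ 190, Q* ≈ 381

Setting both brackets to zero gives the nullclines P + 0.343Q = 321 and 1.36P + Q = 640.
Substituting Q = 640 - 1.36P into the first: P(1 - 0.343·1.36) = 321 - 0.343·640.
So P* = 101/0.534 = 190, and then Q* = 640 - 1.36·190 = 381.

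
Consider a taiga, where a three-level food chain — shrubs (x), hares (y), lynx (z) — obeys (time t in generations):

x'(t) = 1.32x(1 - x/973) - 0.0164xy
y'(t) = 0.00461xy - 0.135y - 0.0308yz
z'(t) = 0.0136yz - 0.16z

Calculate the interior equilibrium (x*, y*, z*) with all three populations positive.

x* ≈ 831, y* ≈ 11.8, z* ≈ 120

From dz/dt = 0: 0.0136y* = 0.16, so y* = 11.8.
From dx/dt = 0: 1.32(1 - x*/973) = 0.0164·11.8, giving x* = 973·(1 - 0.146) = 831.
From dy/dt = 0: 0.00461·831 - 0.135 = 0.0308z*, so z* = 3.69/0.0308 = 120.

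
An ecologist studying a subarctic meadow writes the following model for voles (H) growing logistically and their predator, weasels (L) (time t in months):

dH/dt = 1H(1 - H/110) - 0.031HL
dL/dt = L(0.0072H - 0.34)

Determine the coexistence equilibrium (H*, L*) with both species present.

From dL/dt = 0 with L > 0: 0.0072H* = 0.34, so H* = 47.2.
Substitute into dH/dt = 0: 1(1 - 47.2/110) = 0.031L*.
The bracket is 0.571, giving L* = 0.571/0.031 = 18.4.

H* ≈ 47.2, L* ≈ 18.4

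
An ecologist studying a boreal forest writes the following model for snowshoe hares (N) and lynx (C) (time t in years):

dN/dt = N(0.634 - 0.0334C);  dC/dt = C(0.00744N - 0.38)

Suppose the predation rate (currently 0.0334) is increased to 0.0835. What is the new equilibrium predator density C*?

At the interior fixed point, setting dN/dt = 0 with N > 0 fixes C* = (prey growth rate)/(NC coefficient) — independent of the other coefficients.
With the change, C* = 0.634/0.0835 = 7.59; it falls from 19.

C* ≈ 7.59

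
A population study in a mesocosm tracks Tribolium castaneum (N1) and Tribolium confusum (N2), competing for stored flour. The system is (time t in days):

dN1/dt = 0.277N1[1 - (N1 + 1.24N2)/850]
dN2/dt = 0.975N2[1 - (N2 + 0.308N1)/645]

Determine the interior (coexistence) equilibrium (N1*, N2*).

N1* ≈ 81.2, N2* ≈ 620

Setting both brackets to zero gives the nullclines N1 + 1.24N2 = 850 and 0.308N1 + N2 = 645.
Substituting N2 = 645 - 0.308N1 into the first: N1(1 - 1.24·0.308) = 850 - 1.24·645.
So N1* = 50.2/0.618 = 81.2, and then N2* = 645 - 0.308·81.2 = 620.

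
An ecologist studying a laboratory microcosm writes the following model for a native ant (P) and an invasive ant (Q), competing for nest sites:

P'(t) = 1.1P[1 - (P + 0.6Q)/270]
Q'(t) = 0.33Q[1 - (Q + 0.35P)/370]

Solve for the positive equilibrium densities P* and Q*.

P* ≈ 60.8, Q* ≈ 349

Setting both brackets to zero gives the nullclines P + 0.6Q = 270 and 0.35P + Q = 370.
Substituting Q = 370 - 0.35P into the first: P(1 - 0.6·0.35) = 270 - 0.6·370.
So P* = 48/0.79 = 60.8, and then Q* = 370 - 0.35·60.8 = 349.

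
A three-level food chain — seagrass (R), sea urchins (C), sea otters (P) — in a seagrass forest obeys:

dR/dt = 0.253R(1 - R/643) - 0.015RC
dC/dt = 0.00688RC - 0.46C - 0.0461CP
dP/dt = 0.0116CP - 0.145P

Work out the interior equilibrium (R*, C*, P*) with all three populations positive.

R* ≈ 166, C* ≈ 12.5, P* ≈ 14.9

From dP/dt = 0: 0.0116C* = 0.145, so C* = 12.5.
From dR/dt = 0: 0.253(1 - R*/643) = 0.015·12.5, giving R* = 643·(1 - 0.741) = 166.
From dC/dt = 0: 0.00688·166 - 0.46 = 0.0461P*, so P* = 0.685/0.0461 = 14.9.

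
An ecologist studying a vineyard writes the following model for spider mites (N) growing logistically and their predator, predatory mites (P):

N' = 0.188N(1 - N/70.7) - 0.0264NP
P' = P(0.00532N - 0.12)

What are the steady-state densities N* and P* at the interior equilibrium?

From dP/dt = 0 with P > 0: 0.00532N* = 0.12, so N* = 22.6.
Substitute into dN/dt = 0: 0.188(1 - 22.6/70.7) = 0.0264P*.
The bracket is 0.681, giving P* = 0.128/0.0264 = 4.85.

N* ≈ 22.6, P* ≈ 4.85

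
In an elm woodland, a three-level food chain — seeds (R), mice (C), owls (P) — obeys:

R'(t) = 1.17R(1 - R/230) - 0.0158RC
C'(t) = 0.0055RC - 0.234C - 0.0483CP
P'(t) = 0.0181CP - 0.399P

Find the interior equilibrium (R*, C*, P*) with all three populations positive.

From dP/dt = 0: 0.0181C* = 0.399, so C* = 22.
From dR/dt = 0: 1.17(1 - R*/230) = 0.0158·22, giving R* = 230·(1 - 0.298) = 162.
From dC/dt = 0: 0.0055·162 - 0.234 = 0.0483P*, so P* = 0.654/0.0483 = 13.5.

R* ≈ 162, C* ≈ 22, P* ≈ 13.5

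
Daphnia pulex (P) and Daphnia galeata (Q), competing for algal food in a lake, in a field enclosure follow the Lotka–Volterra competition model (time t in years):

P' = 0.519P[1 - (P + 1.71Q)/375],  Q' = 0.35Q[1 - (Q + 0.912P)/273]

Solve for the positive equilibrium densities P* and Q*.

Setting both brackets to zero gives the nullclines P + 1.71Q = 375 and 0.912P + Q = 273.
Substituting Q = 273 - 0.912P into the first: P(1 - 1.71·0.912) = 375 - 1.71·273.
So P* = -91.8/-0.56 = 164, and then Q* = 273 - 0.912·164 = 123.

P* ≈ 164, Q* ≈ 123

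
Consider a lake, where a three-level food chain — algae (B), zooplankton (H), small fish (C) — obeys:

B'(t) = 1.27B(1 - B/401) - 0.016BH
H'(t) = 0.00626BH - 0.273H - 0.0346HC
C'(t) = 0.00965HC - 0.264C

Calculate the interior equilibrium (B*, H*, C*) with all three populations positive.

B* ≈ 263, H* ≈ 27.4, C* ≈ 39.7

From dC/dt = 0: 0.00965H* = 0.264, so H* = 27.4.
From dB/dt = 0: 1.27(1 - B*/401) = 0.016·27.4, giving B* = 401·(1 - 0.345) = 263.
From dH/dt = 0: 0.00626·263 - 0.273 = 0.0346C*, so C* = 1.37/0.0346 = 39.7.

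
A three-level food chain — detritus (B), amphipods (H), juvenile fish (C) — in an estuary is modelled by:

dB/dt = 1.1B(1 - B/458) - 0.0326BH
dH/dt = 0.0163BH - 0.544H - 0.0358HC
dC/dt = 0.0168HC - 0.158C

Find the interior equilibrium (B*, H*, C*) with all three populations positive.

From dC/dt = 0: 0.0168H* = 0.158, so H* = 9.4.
From dB/dt = 0: 1.1(1 - B*/458) = 0.0326·9.4, giving B* = 458·(1 - 0.279) = 330.
From dH/dt = 0: 0.0163·330 - 0.544 = 0.0358C*, so C* = 4.84/0.0358 = 135.

B* ≈ 330, H* ≈ 9.4, C* ≈ 135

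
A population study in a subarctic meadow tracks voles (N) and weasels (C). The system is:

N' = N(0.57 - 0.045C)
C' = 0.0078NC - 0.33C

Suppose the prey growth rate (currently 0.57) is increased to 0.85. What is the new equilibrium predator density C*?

C* ≈ 18.9

At the interior fixed point, setting dN/dt = 0 with N > 0 fixes C* = (prey growth rate)/(NC coefficient) — independent of the other coefficients.
With the change, C* = 0.85/0.045 = 18.9; it rises from 12.7.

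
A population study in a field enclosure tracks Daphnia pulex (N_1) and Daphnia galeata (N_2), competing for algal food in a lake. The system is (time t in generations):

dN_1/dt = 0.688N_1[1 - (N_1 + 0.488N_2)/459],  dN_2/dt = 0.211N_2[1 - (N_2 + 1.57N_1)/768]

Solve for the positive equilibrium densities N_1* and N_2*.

Setting both brackets to zero gives the nullclines N_1 + 0.488N_2 = 459 and 1.57N_1 + N_2 = 768.
Substituting N_2 = 768 - 1.57N_1 into the first: N_1(1 - 0.488·1.57) = 459 - 0.488·768.
So N_1* = 84.2/0.234 = 360, and then N_2* = 768 - 1.57·360 = 203.

N_1* ≈ 360, N_2* ≈ 203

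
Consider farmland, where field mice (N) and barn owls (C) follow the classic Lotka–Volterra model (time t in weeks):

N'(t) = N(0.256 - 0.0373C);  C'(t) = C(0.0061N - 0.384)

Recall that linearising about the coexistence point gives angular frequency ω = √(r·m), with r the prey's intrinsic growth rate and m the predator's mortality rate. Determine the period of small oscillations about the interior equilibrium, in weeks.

T ≈ 20 weeks

Here r = 0.256 and m = 0.384, so r·m = 0.0983.
ω = √0.0983 = 0.314 per week, hence T = 2π/ω ≈ 20 weeks.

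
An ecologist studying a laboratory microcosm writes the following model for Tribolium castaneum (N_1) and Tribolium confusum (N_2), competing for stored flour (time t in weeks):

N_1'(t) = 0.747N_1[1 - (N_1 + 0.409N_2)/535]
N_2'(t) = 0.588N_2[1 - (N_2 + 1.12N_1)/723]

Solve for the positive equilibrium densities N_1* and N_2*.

Setting both brackets to zero gives the nullclines N_1 + 0.409N_2 = 535 and 1.12N_1 + N_2 = 723.
Substituting N_2 = 723 - 1.12N_1 into the first: N_1(1 - 0.409·1.12) = 535 - 0.409·723.
So N_1* = 239/0.542 = 442, and then N_2* = 723 - 1.12·442 = 228.

N_1* ≈ 442, N_2* ≈ 228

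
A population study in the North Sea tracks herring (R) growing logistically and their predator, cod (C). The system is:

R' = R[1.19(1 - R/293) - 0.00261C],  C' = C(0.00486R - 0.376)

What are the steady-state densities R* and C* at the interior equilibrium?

From dC/dt = 0 with C > 0: 0.00486R* = 0.376, so R* = 77.4.
Substitute into dR/dt = 0: 1.19(1 - 77.4/293) = 0.00261C*.
The bracket is 0.736, giving C* = 0.876/0.00261 = 336.

R* ≈ 77.4, C* ≈ 336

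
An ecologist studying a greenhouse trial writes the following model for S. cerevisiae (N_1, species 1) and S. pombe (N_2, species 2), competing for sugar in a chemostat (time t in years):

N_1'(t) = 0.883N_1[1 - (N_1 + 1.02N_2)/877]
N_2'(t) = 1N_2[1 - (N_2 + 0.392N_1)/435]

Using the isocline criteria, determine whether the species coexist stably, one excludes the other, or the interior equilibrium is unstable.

stable coexistence

Compare the nullcline intercepts: K1/α12 = 877/1.02 = 860 > K2 = 435; K2/α21 = 435/0.392 = 1110 > K1 = 877.
Since both inequalities hold, each species can invade when rare, so the interior equilibrium is stable.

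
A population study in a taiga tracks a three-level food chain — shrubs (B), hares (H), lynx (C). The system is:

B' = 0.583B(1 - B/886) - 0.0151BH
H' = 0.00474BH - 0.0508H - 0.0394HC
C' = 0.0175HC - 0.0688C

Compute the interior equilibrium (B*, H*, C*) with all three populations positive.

B* ≈ 796, H* ≈ 3.93, C* ≈ 94.4

From dC/dt = 0: 0.0175H* = 0.0688, so H* = 3.93.
From dB/dt = 0: 0.583(1 - B*/886) = 0.0151·3.93, giving B* = 886·(1 - 0.102) = 796.
From dH/dt = 0: 0.00474·796 - 0.0508 = 0.0394C*, so C* = 3.72/0.0394 = 94.4.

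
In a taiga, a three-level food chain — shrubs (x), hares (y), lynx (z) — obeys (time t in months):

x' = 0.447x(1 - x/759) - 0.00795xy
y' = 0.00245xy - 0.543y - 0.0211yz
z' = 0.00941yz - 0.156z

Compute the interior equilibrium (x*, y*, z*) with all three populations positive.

From dz/dt = 0: 0.00941y* = 0.156, so y* = 16.6.
From dx/dt = 0: 0.447(1 - x*/759) = 0.00795·16.6, giving x* = 759·(1 - 0.295) = 535.
From dy/dt = 0: 0.00245·535 - 0.543 = 0.0211z*, so z* = 0.768/0.0211 = 36.4.

x* ≈ 535, y* ≈ 16.6, z* ≈ 36.4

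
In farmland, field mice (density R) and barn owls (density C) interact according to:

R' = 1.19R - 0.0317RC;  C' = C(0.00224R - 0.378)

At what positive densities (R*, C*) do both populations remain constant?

R* ≈ 169, C* ≈ 37.5

Set dC/dt = 0 with C > 0: 0.00224R - 0.378 = 0, so R* = 0.378/0.00224 = 169.
Set dR/dt = 0 with R > 0: 1.19 - 0.0317C = 0, so C* = 1.19/0.0317 = 37.5.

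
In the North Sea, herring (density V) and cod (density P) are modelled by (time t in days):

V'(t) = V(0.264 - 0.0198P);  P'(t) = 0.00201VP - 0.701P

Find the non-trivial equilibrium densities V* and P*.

V* ≈ 349, P* ≈ 13.3

Set dP/dt = 0 with P > 0: 0.00201V - 0.701 = 0, so V* = 0.701/0.00201 = 349.
Set dV/dt = 0 with V > 0: 0.264 - 0.0198P = 0, so P* = 0.264/0.0198 = 13.3.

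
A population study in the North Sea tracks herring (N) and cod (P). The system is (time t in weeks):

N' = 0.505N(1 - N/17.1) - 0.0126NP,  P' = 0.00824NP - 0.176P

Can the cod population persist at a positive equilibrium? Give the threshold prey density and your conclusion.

Threshold N = 21.4; K < 21.4, so no, the predator goes extinct.

The predator equation gives dP/dt > 0 only when N > 0.176/0.00824 = 21.4.
Without the predator, N → K = 17.1. Since 17.1 < 21.4, the predator cannot invade.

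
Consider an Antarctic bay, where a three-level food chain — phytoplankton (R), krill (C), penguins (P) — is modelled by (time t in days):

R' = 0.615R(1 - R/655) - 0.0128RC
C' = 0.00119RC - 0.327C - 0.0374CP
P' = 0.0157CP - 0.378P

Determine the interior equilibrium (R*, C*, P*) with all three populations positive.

From dP/dt = 0: 0.0157C* = 0.378, so C* = 24.1.
From dR/dt = 0: 0.615(1 - R*/655) = 0.0128·24.1, giving R* = 655·(1 - 0.501) = 327.
From dC/dt = 0: 0.00119·327 - 0.327 = 0.0374P*, so P* = 0.0619/0.0374 = 1.65.

R* ≈ 327, C* ≈ 24.1, P* ≈ 1.65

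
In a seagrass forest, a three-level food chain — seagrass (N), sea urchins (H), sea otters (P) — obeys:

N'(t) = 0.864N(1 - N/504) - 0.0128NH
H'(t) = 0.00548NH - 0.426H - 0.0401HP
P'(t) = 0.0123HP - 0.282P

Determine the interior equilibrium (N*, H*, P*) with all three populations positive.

From dP/dt = 0: 0.0123H* = 0.282, so H* = 22.9.
From dN/dt = 0: 0.864(1 - N*/504) = 0.0128·22.9, giving N* = 504·(1 - 0.34) = 333.
From dH/dt = 0: 0.00548·333 - 0.426 = 0.0401P*, so P* = 1.4/0.0401 = 34.9.

N* ≈ 333, H* ≈ 22.9, P* ≈ 34.9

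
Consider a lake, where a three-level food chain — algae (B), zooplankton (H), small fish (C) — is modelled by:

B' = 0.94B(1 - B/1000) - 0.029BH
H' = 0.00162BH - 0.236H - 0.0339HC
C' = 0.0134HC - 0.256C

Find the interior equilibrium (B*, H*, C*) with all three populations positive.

From dC/dt = 0: 0.0134H* = 0.256, so H* = 19.1.
From dB/dt = 0: 0.94(1 - B*/1000) = 0.029·19.1, giving B* = 1000·(1 - 0.589) = 411.
From dH/dt = 0: 0.00162·411 - 0.236 = 0.0339C*, so C* = 0.429/0.0339 = 12.7.

B* ≈ 411, H* ≈ 19.1, C* ≈ 12.7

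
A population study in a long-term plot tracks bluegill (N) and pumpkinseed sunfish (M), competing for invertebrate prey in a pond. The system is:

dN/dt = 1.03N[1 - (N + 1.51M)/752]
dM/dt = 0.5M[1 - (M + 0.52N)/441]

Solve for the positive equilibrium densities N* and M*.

N* ≈ 401, M* ≈ 233

Setting both brackets to zero gives the nullclines N + 1.51M = 752 and 0.52N + M = 441.
Substituting M = 441 - 0.52N into the first: N(1 - 1.51·0.52) = 752 - 1.51·441.
So N* = 86.1/0.215 = 401, and then M* = 441 - 0.52·401 = 233.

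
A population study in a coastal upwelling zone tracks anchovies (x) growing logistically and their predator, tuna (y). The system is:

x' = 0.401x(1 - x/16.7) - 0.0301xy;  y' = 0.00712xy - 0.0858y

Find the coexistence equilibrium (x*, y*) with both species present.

From dy/dt = 0 with y > 0: 0.00712x* = 0.0858, so x* = 12.1.
Substitute into dx/dt = 0: 0.401(1 - 12.1/16.7) = 0.0301y*.
The bracket is 0.278, giving y* = 0.112/0.0301 = 3.71.

x* ≈ 12.1, y* ≈ 3.71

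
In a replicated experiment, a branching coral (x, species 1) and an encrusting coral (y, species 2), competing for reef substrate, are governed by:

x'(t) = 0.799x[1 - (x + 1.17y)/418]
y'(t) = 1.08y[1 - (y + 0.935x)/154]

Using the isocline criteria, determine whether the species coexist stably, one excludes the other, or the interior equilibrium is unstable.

Compare the nullcline intercepts: K1/α12 = 418/1.17 = 357 > K2 = 154; K2/α21 = 154/0.935 = 165 < K1 = 418.
Since the inequalities point opposite ways, species 1 can invade but species 2 cannot.

species 1 excludes species 2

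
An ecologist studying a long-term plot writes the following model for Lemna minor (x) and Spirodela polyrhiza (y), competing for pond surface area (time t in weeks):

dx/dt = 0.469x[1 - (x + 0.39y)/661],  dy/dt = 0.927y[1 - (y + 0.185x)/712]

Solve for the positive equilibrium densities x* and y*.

x* ≈ 413, y* ≈ 636

Setting both brackets to zero gives the nullclines x + 0.39y = 661 and 0.185x + y = 712.
Substituting y = 712 - 0.185x into the first: x(1 - 0.39·0.185) = 661 - 0.39·712.
So x* = 383/0.928 = 413, and then y* = 712 - 0.185·413 = 636.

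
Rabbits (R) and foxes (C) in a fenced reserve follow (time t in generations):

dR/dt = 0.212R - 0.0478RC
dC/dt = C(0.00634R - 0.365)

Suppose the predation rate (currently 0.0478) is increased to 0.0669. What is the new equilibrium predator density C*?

C* ≈ 3.17

At the interior fixed point, setting dR/dt = 0 with R > 0 fixes C* = (prey growth rate)/(RC coefficient) — independent of the other coefficients.
With the change, C* = 0.212/0.0669 = 3.17; it falls from 4.44.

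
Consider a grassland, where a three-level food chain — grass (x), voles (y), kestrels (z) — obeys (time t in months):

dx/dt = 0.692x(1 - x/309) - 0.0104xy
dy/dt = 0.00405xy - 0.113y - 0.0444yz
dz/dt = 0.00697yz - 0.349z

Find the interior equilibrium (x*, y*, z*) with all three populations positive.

From dz/dt = 0: 0.00697y* = 0.349, so y* = 50.1.
From dx/dt = 0: 0.692(1 - x*/309) = 0.0104·50.1, giving x* = 309·(1 - 0.753) = 76.5.
From dy/dt = 0: 0.00405·76.5 - 0.113 = 0.0444z*, so z* = 0.197/0.0444 = 4.43.

x* ≈ 76.5, y* ≈ 50.1, z* ≈ 4.43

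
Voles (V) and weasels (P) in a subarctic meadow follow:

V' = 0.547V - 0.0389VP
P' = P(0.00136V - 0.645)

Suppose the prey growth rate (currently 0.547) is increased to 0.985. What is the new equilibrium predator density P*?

P* ≈ 25.3

At the interior fixed point, setting dV/dt = 0 with V > 0 fixes P* = (prey growth rate)/(VP coefficient) — independent of the other coefficients.
With the change, P* = 0.985/0.0389 = 25.3; it rises from 14.1.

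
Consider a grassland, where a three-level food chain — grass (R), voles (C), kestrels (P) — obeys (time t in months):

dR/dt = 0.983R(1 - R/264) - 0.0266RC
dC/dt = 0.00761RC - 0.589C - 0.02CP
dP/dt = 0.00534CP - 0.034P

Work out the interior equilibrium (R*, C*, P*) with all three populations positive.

R* ≈ 219, C* ≈ 6.37, P* ≈ 53.7

From dP/dt = 0: 0.00534C* = 0.034, so C* = 6.37.
From dR/dt = 0: 0.983(1 - R*/264) = 0.0266·6.37, giving R* = 264·(1 - 0.172) = 219.
From dC/dt = 0: 0.00761·219 - 0.589 = 0.02P*, so P* = 1.07/0.02 = 53.7.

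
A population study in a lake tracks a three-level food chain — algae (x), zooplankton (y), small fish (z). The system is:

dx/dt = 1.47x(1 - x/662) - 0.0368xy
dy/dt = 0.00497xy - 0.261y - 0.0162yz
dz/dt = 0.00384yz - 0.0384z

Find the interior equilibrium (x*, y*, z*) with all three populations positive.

From dz/dt = 0: 0.00384y* = 0.0384, so y* = 10.
From dx/dt = 0: 1.47(1 - x*/662) = 0.0368·10, giving x* = 662·(1 - 0.25) = 496.
From dy/dt = 0: 0.00497·496 - 0.261 = 0.0162z*, so z* = 2.21/0.0162 = 136.

x* ≈ 496, y* ≈ 10, z* ≈ 136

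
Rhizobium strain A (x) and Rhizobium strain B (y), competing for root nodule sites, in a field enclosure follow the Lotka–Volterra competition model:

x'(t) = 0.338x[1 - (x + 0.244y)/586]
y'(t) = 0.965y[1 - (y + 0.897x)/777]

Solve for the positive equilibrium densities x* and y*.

Setting both brackets to zero gives the nullclines x + 0.244y = 586 and 0.897x + y = 777.
Substituting y = 777 - 0.897x into the first: x(1 - 0.244·0.897) = 586 - 0.244·777.
So x* = 396/0.781 = 507, and then y* = 777 - 0.897·507 = 322.

x* ≈ 507, y* ≈ 322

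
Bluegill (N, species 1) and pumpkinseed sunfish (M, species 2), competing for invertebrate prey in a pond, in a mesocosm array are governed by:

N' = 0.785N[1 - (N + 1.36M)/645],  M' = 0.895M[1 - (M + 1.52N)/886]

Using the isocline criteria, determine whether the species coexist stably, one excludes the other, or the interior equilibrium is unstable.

unstable coexistence (outcome depends on initial conditions)

Compare the nullcline intercepts: K1/α12 = 645/1.36 = 474 < K2 = 886; K2/α21 = 886/1.52 = 583 < K1 = 645.
Since both are reversed, neither can invade when rare; the interior point is a saddle.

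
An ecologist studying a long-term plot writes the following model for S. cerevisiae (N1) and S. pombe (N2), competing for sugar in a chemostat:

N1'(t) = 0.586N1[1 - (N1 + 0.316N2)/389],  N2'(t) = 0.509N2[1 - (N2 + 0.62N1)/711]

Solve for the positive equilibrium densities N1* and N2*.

N1* ≈ 204, N2* ≈ 584

Setting both brackets to zero gives the nullclines N1 + 0.316N2 = 389 and 0.62N1 + N2 = 711.
Substituting N2 = 711 - 0.62N1 into the first: N1(1 - 0.316·0.62) = 389 - 0.316·711.
So N1* = 164/0.804 = 204, and then N2* = 711 - 0.62·204 = 584.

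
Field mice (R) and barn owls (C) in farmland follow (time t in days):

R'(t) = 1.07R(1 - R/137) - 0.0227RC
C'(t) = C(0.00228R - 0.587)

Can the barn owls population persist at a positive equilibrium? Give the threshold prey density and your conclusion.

The predator equation gives dC/dt > 0 only when R > 0.587/0.00228 = 257.
Without the predator, R → K = 137. Since 137 < 257, the predator cannot invade.

Threshold R = 257; K < 257, so no, the predator goes extinct.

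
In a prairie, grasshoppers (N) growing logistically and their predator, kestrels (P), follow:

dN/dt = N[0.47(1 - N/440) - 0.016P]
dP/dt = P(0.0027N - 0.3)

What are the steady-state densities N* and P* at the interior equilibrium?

N* ≈ 111, P* ≈ 22

From dP/dt = 0 with P > 0: 0.0027N* = 0.3, so N* = 111.
Substitute into dN/dt = 0: 0.47(1 - 111/440) = 0.016P*.
The bracket is 0.747, giving P* = 0.351/0.016 = 22.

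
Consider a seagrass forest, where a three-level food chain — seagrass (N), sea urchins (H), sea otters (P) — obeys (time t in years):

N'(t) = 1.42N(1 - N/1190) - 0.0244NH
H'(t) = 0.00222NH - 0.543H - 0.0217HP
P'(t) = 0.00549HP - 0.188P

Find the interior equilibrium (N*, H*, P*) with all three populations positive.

From dP/dt = 0: 0.00549H* = 0.188, so H* = 34.2.
From dN/dt = 0: 1.42(1 - N*/1190) = 0.0244·34.2, giving N* = 1190·(1 - 0.588) = 490.
From dH/dt = 0: 0.00222·490 - 0.543 = 0.0217P*, so P* = 0.544/0.0217 = 25.1.

N* ≈ 490, H* ≈ 34.2, P* ≈ 25.1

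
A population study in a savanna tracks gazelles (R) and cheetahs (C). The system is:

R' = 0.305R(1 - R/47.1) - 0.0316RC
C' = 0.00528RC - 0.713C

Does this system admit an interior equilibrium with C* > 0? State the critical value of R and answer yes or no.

The predator equation gives dC/dt > 0 only when R > 0.713/0.00528 = 135.
Without the predator, R → K = 47.1. Since 47.1 < 135, the predator cannot invade.

Threshold R = 135; K < 135, so no, the predator goes extinct.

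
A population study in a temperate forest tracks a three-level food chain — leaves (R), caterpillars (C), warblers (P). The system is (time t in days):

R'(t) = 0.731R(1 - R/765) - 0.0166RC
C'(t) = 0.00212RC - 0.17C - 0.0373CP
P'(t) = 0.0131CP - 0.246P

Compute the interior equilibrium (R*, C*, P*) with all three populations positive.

From dP/dt = 0: 0.0131C* = 0.246, so C* = 18.8.
From dR/dt = 0: 0.731(1 - R*/765) = 0.0166·18.8, giving R* = 765·(1 - 0.426) = 439.
From dC/dt = 0: 0.00212·439 - 0.17 = 0.0373P*, so P* = 0.76/0.0373 = 20.4.

R* ≈ 439, C* ≈ 18.8, P* ≈ 20.4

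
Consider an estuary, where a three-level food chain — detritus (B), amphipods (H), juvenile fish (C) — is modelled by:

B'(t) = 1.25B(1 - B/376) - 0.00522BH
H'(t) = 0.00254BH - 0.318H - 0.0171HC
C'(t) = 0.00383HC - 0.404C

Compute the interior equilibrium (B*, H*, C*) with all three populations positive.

From dC/dt = 0: 0.00383H* = 0.404, so H* = 105.
From dB/dt = 0: 1.25(1 - B*/376) = 0.00522·105, giving B* = 376·(1 - 0.44) = 210.
From dH/dt = 0: 0.00254·210 - 0.318 = 0.0171C*, so C* = 0.216/0.0171 = 12.7.

B* ≈ 210, H* ≈ 105, C* ≈ 12.7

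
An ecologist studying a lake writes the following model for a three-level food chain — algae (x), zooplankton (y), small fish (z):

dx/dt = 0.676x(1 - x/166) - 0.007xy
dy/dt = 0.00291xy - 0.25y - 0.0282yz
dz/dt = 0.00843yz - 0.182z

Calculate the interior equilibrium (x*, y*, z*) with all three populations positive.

From dz/dt = 0: 0.00843y* = 0.182, so y* = 21.6.
From dx/dt = 0: 0.676(1 - x*/166) = 0.007·21.6, giving x* = 166·(1 - 0.224) = 129.
From dy/dt = 0: 0.00291·129 - 0.25 = 0.0282z*, so z* = 0.125/0.0282 = 4.43.

x* ≈ 129, y* ≈ 21.6, z* ≈ 4.43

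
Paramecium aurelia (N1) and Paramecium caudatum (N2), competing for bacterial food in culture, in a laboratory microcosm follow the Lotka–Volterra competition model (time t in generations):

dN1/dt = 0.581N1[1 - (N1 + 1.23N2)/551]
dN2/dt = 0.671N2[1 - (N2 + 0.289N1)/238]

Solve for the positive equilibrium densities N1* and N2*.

Setting both brackets to zero gives the nullclines N1 + 1.23N2 = 551 and 0.289N1 + N2 = 238.
Substituting N2 = 238 - 0.289N1 into the first: N1(1 - 1.23·0.289) = 551 - 1.23·238.
So N1* = 258/0.645 = 401, and then N2* = 238 - 0.289·401 = 122.

N1* ≈ 401, N2* ≈ 122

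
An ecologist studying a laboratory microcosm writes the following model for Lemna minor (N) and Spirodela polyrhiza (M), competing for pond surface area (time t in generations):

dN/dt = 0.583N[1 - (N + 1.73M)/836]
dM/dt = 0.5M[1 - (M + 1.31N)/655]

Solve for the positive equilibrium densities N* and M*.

N* ≈ 235, M* ≈ 348

Setting both brackets to zero gives the nullclines N + 1.73M = 836 and 1.31N + M = 655.
Substituting M = 655 - 1.31N into the first: N(1 - 1.73·1.31) = 836 - 1.73·655.
So N* = -297/-1.27 = 235, and then M* = 655 - 1.31·235 = 348.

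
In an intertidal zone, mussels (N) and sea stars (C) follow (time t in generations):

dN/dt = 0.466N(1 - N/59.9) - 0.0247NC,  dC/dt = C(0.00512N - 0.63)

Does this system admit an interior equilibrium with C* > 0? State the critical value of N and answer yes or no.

Threshold N = 123; K < 123, so no, the predator goes extinct.

The predator equation gives dC/dt > 0 only when N > 0.63/0.00512 = 123.
Without the predator, N → K = 59.9. Since 59.9 < 123, the predator cannot invade.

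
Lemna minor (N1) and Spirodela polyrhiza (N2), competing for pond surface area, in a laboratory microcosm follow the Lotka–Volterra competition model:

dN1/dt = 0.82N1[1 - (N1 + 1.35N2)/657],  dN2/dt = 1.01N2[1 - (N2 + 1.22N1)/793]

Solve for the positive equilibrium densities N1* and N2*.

N1* ≈ 639, N2* ≈ 13.2

Setting both brackets to zero gives the nullclines N1 + 1.35N2 = 657 and 1.22N1 + N2 = 793.
Substituting N2 = 793 - 1.22N1 into the first: N1(1 - 1.35·1.22) = 657 - 1.35·793.
So N1* = -414/-0.647 = 639, and then N2* = 793 - 1.22·639 = 13.2.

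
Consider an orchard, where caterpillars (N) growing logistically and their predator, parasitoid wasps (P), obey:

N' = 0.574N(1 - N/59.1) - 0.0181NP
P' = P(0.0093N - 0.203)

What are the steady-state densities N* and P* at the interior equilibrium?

N* ≈ 21.8, P* ≈ 20

From dP/dt = 0 with P > 0: 0.0093N* = 0.203, so N* = 21.8.
Substitute into dN/dt = 0: 0.574(1 - 21.8/59.1) = 0.0181P*.
The bracket is 0.631, giving P* = 0.362/0.0181 = 20.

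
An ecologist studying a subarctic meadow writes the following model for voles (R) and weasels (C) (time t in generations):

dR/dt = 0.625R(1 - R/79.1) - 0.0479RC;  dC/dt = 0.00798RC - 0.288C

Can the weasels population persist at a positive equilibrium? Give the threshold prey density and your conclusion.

Threshold R = 36.1; K > 36.1, so yes, the predator persists.

The predator equation gives dC/dt > 0 only when R > 0.288/0.00798 = 36.1.
Without the predator, R → K = 79.1. Since 79.1 > 36.1, the predator can invade and persist.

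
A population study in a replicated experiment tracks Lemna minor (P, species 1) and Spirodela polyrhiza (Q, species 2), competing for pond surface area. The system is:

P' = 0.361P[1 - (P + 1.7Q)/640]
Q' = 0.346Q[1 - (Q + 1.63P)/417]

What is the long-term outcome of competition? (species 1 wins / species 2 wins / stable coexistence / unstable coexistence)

Compare the nullcline intercepts: K1/α12 = 640/1.7 = 376 < K2 = 417; K2/α21 = 417/1.63 = 256 < K1 = 640.
Since both are reversed, neither can invade when rare; the interior point is a saddle.

unstable coexistence (outcome depends on initial conditions)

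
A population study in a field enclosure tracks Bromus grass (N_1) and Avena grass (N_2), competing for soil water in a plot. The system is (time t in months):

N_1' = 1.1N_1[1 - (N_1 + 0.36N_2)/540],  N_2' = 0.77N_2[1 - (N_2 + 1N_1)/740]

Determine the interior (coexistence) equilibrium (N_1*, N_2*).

Setting both brackets to zero gives the nullclines N_1 + 0.36N_2 = 540 and 1N_1 + N_2 = 740.
Substituting N_2 = 740 - 1N_1 into the first: N_1(1 - 0.36·1) = 540 - 0.36·740.
So N_1* = 274/0.64 = 428, and then N_2* = 740 - 1·428 = 312.

N_1* ≈ 428, N_2* ≈ 312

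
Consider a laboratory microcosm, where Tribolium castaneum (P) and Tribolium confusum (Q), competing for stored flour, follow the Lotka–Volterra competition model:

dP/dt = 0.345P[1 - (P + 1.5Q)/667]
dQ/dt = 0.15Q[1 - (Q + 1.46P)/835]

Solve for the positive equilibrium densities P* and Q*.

Setting both brackets to zero gives the nullclines P + 1.5Q = 667 and 1.46P + Q = 835.
Substituting Q = 835 - 1.46P into the first: P(1 - 1.5·1.46) = 667 - 1.5·835.
So P* = -586/-1.19 = 492, and then Q* = 835 - 1.46·492 = 117.

P* ≈ 492, Q* ≈ 117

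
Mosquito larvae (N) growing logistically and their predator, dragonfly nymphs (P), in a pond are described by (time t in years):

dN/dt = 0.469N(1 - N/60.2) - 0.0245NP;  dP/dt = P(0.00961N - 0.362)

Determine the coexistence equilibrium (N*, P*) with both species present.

N* ≈ 37.7, P* ≈ 7.16

From dP/dt = 0 with P > 0: 0.00961N* = 0.362, so N* = 37.7.
Substitute into dN/dt = 0: 0.469(1 - 37.7/60.2) = 0.0245P*.
The bracket is 0.374, giving P* = 0.176/0.0245 = 7.16.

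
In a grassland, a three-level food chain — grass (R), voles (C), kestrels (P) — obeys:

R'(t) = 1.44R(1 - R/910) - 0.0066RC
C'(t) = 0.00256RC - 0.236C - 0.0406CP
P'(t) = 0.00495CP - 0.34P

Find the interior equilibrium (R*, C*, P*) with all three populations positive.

R* ≈ 624, C* ≈ 68.7, P* ≈ 33.5

From dP/dt = 0: 0.00495C* = 0.34, so C* = 68.7.
From dR/dt = 0: 1.44(1 - R*/910) = 0.0066·68.7, giving R* = 910·(1 - 0.315) = 624.
From dC/dt = 0: 0.00256·624 - 0.236 = 0.0406P*, so P* = 1.36/0.0406 = 33.5.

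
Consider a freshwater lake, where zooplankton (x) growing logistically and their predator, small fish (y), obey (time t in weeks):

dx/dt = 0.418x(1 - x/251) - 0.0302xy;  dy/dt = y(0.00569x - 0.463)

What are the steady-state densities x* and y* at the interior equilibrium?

x* ≈ 81.4, y* ≈ 9.35

From dy/dt = 0 with y > 0: 0.00569x* = 0.463, so x* = 81.4.
Substitute into dx/dt = 0: 0.418(1 - 81.4/251) = 0.0302y*.
The bracket is 0.676, giving y* = 0.282/0.0302 = 9.35.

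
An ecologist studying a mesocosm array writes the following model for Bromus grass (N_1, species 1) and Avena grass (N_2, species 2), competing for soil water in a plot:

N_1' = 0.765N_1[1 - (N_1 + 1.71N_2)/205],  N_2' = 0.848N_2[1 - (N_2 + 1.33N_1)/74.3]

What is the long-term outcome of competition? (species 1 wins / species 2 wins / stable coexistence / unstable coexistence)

species 1 excludes species 2

Compare the nullcline intercepts: K1/α12 = 205/1.71 = 120 > K2 = 74.3; K2/α21 = 74.3/1.33 = 55.9 < K1 = 205.
Since the inequalities point opposite ways, species 1 can invade but species 2 cannot.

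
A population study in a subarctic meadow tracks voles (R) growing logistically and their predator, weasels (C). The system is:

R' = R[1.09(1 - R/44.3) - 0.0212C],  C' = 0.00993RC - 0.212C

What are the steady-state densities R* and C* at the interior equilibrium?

From dC/dt = 0 with C > 0: 0.00993R* = 0.212, so R* = 21.3.
Substitute into dR/dt = 0: 1.09(1 - 21.3/44.3) = 0.0212C*.
The bracket is 0.518, giving C* = 0.565/0.0212 = 26.6.

R* ≈ 21.3, C* ≈ 26.6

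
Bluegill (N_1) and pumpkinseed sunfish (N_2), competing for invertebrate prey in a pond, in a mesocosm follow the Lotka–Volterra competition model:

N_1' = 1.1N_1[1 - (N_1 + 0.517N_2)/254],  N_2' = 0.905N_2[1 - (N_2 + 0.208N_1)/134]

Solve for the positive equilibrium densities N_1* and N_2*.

Setting both brackets to zero gives the nullclines N_1 + 0.517N_2 = 254 and 0.208N_1 + N_2 = 134.
Substituting N_2 = 134 - 0.208N_1 into the first: N_1(1 - 0.517·0.208) = 254 - 0.517·134.
So N_1* = 185/0.892 = 207, and then N_2* = 134 - 0.208·207 = 90.9.

N_1* ≈ 207, N_2* ≈ 90.9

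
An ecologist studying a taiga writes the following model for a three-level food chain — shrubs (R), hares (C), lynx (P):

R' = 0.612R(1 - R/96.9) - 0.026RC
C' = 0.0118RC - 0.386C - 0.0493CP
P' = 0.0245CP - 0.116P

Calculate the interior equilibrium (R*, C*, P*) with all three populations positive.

From dP/dt = 0: 0.0245C* = 0.116, so C* = 4.73.
From dR/dt = 0: 0.612(1 - R*/96.9) = 0.026·4.73, giving R* = 96.9·(1 - 0.201) = 77.4.
From dC/dt = 0: 0.0118·77.4 - 0.386 = 0.0493P*, so P* = 0.527/0.0493 = 10.7.

R* ≈ 77.4, C* ≈ 4.73, P* ≈ 10.7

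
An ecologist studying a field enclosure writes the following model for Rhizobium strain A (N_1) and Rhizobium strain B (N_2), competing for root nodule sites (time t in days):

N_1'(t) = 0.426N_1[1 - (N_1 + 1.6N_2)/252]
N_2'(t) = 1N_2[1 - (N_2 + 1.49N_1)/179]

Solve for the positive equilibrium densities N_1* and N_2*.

Setting both brackets to zero gives the nullclines N_1 + 1.6N_2 = 252 and 1.49N_1 + N_2 = 179.
Substituting N_2 = 179 - 1.49N_1 into the first: N_1(1 - 1.6·1.49) = 252 - 1.6·179.
So N_1* = -34.4/-1.38 = 24.9, and then N_2* = 179 - 1.49·24.9 = 142.

N_1* ≈ 24.9, N_2* ≈ 142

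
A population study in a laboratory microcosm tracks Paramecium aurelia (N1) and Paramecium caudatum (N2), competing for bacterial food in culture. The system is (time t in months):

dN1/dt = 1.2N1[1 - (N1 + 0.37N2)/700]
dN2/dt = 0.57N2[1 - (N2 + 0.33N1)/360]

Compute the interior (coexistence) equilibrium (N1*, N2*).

N1* ≈ 646, N2* ≈ 147

Setting both brackets to zero gives the nullclines N1 + 0.37N2 = 700 and 0.33N1 + N2 = 360.
Substituting N2 = 360 - 0.33N1 into the first: N1(1 - 0.37·0.33) = 700 - 0.37·360.
So N1* = 567/0.878 = 646, and then N2* = 360 - 0.33·646 = 147.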